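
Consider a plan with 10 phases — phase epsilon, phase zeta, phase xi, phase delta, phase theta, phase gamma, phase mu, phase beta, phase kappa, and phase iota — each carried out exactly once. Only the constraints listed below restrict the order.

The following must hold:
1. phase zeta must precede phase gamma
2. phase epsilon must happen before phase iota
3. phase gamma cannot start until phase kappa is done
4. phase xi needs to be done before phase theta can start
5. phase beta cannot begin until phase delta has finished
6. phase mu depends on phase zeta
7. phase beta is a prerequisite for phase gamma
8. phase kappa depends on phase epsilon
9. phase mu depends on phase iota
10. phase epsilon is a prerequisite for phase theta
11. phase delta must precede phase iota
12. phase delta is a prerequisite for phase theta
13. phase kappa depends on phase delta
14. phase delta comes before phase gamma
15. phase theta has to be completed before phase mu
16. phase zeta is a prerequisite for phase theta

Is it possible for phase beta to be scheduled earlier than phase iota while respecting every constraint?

Yes

The constraints leave phase beta and phase iota unordered relative to each other; nothing requires phase iota earlier.
So a valid ordering placing phase beta earlier than phase iota exists.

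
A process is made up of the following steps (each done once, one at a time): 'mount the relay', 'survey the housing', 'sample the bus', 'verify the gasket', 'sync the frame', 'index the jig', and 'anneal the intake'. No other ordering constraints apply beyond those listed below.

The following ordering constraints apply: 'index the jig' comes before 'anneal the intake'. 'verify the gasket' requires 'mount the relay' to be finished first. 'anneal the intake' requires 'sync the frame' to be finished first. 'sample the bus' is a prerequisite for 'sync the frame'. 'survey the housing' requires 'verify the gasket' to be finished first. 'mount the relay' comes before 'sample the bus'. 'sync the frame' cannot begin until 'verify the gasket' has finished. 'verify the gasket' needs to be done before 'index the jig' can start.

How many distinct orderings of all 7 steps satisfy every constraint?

Only 'mount the relay' has no prerequisites, so it must go first.
Counting all ways to extend the partial order to a total order gives 23.

23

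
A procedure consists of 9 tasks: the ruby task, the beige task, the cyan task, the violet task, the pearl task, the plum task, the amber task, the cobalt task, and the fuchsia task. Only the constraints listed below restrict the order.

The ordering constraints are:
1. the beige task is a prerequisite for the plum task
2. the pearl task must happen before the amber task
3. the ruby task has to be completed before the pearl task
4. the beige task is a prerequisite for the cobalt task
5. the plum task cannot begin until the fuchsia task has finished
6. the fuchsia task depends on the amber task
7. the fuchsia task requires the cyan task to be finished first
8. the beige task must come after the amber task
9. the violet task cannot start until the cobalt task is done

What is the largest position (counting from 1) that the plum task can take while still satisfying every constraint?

9

The plum task has no required successors, so nothing stops it from going last (position 9).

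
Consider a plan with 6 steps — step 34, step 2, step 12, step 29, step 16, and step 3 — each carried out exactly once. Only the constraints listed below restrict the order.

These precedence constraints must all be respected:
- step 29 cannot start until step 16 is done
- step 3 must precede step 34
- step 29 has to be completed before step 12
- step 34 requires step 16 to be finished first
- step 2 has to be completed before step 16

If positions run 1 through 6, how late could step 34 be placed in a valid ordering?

6

No constraint forces any step after step 34, so it can be placed last, in position 6.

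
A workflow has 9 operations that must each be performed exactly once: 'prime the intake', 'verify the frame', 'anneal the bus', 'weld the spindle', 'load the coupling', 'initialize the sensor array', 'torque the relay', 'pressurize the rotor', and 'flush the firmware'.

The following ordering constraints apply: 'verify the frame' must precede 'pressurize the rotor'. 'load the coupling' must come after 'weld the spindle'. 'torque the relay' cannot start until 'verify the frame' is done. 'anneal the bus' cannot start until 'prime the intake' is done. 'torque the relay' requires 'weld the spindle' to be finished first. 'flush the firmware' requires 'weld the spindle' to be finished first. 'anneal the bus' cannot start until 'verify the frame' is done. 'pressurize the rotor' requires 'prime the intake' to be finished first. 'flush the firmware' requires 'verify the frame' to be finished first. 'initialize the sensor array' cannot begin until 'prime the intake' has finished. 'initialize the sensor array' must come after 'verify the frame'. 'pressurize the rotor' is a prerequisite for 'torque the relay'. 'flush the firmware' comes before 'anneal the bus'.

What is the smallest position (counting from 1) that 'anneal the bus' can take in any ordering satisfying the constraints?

Working backwards through the constraints from 'anneal the bus', its full set of required predecessors is 'prime the intake', 'verify the frame', 'weld the spindle', 'flush the firmware' — 4 of them.
With 4 mandatory predecessors, the earliest 'anneal the bus' can sit is position 4+1 = 5, and placing just those 4 first achieves it.

5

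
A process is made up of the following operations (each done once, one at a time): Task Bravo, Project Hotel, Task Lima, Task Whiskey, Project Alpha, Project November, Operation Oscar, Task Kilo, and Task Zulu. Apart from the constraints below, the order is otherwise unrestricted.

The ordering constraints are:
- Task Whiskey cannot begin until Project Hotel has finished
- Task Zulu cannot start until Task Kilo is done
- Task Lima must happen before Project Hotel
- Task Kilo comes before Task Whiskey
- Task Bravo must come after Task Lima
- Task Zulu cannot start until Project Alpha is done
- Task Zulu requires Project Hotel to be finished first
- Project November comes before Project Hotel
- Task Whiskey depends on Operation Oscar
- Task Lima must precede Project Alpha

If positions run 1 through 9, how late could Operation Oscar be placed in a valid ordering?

8

The only operation forced after Operation Oscar (directly or by a chain) is Task Whiskey.
So at least 1 operation follows Operation Oscar, putting Operation Oscar no later than position 8. That position is achievable by scheduling everything else first.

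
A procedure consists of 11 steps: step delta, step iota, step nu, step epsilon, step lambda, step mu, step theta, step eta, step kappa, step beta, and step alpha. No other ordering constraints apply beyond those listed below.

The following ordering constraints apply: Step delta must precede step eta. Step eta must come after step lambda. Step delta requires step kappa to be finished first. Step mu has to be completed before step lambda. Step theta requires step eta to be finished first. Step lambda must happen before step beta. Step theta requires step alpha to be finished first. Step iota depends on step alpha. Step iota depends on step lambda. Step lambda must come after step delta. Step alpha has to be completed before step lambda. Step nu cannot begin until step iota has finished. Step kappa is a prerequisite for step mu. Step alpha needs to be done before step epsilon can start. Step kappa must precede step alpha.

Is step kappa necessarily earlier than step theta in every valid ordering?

There is a constraint chain step kappa → step alpha → step theta.
Hence step kappa necessarily comes before step theta.

Yes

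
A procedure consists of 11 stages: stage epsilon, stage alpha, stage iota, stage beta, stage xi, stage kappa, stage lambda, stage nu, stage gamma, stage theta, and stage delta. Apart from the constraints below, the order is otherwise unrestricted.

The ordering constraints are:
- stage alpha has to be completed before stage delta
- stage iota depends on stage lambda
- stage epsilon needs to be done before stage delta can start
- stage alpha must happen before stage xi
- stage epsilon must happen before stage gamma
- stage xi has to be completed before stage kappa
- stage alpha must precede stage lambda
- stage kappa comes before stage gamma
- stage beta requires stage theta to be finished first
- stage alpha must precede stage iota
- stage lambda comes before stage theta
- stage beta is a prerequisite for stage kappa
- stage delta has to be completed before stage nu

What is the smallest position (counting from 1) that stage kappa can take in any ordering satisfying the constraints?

6

Every stage that must precede stage kappa has to come before it. Tracing all chains that end at stage kappa, those stages are: stage alpha, stage beta, stage xi, stage lambda, stage theta — 5 in total.
So at minimum 5 stages come before stage kappa, putting stage kappa no earlier than position 6. That position is achievable by scheduling exactly those predecessors first.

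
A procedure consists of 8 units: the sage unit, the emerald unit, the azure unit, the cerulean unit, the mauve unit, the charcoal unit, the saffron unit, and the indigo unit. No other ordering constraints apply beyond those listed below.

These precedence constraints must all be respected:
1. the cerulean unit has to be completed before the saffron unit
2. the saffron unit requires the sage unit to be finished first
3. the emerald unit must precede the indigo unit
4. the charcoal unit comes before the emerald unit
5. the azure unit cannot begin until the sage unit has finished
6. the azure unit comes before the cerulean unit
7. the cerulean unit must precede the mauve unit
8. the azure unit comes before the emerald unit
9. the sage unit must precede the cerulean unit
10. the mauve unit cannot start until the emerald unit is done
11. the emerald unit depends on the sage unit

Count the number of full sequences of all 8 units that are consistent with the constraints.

58

2 units have no prerequisites (the sage unit, the charcoal unit), so any of them could come first.
Enumerating by repeatedly choosing an available unit (one whose prerequisites are all placed) gives 58 distinct complete orderings.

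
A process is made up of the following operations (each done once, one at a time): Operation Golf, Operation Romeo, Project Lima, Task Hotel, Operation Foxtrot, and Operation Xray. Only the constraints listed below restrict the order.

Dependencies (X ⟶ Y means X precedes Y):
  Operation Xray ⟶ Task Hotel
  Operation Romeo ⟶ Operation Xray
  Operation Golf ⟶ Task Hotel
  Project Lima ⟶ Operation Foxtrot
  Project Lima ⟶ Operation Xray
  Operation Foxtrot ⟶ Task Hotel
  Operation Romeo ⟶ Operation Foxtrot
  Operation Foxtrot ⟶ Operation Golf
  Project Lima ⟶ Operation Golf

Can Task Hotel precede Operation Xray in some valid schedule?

No

There is a dependency chain Operation Xray → Task Hotel, so Task Hotel always comes after Operation Xray.
Hence Task Hotel can never be scheduled before Operation Xray.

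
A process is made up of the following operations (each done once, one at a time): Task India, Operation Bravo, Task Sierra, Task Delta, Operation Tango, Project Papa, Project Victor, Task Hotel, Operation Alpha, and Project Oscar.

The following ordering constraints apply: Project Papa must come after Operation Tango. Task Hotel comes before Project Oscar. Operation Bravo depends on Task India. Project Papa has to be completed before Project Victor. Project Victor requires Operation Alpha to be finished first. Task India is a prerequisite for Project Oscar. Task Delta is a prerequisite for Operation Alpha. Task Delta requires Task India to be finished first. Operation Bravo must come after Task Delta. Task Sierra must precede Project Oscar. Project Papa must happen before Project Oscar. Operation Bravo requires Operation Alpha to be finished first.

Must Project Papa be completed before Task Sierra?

Project Papa and Task Sierra are not related by any chain of constraints.
A valid ordering placing Task Sierra before Project Papa exists, so the answer is no.

No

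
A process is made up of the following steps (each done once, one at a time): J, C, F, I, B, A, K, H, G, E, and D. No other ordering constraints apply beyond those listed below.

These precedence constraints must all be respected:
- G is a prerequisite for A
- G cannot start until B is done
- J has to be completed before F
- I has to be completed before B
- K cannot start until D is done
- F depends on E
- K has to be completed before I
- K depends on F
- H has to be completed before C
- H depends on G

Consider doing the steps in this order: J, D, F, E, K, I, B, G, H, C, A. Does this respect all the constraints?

In the proposed order, F appears before E.
Since E is required before F, the ordering is invalid.

No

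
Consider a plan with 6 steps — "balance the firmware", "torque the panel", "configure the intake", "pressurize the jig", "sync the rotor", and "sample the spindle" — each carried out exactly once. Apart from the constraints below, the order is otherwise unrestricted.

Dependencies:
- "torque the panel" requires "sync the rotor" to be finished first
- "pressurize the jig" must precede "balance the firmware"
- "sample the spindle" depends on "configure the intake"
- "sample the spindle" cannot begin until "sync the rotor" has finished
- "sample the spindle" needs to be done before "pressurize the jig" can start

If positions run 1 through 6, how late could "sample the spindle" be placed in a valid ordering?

4

Following every chain forward from "sample the spindle", the steps that must come later are "balance the firmware", "pressurize the jig" — 2 of them.
With 2 mandatory successors out of 6 steps total, the latest slot for "sample the spindle" is 6−2 = 4, and it's reachable by doing all non-successors before "sample the spindle".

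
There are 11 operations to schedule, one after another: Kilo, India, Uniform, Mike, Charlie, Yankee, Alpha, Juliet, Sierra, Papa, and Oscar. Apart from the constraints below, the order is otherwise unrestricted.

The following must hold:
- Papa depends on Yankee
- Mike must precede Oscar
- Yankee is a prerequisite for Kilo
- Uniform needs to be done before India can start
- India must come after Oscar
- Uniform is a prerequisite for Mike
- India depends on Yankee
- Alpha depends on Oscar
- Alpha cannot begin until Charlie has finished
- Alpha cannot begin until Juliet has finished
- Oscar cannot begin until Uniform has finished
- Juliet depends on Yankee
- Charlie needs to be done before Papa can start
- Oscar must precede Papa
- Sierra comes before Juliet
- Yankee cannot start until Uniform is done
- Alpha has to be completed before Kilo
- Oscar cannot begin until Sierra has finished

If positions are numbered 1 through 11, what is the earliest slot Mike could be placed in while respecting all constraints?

Working backwards through the constraints from Mike, its only required predecessor is Uniform.
So at minimum 1 operation comes before Mike, putting Mike no earlier than position 2. That position is achievable by scheduling exactly that predecessor first.

2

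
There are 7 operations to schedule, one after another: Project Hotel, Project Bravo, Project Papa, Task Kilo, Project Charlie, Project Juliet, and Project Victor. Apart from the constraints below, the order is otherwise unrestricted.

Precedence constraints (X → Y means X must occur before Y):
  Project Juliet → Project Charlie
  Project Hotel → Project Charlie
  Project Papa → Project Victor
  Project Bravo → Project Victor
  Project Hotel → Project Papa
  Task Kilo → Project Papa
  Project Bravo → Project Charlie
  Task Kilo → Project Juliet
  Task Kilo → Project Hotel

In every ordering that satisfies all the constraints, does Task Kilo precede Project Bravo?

No

No chain of constraints connects Task Kilo to Project Bravo in either direction.
So Task Kilo can come before Project Bravo or after — it is not forced.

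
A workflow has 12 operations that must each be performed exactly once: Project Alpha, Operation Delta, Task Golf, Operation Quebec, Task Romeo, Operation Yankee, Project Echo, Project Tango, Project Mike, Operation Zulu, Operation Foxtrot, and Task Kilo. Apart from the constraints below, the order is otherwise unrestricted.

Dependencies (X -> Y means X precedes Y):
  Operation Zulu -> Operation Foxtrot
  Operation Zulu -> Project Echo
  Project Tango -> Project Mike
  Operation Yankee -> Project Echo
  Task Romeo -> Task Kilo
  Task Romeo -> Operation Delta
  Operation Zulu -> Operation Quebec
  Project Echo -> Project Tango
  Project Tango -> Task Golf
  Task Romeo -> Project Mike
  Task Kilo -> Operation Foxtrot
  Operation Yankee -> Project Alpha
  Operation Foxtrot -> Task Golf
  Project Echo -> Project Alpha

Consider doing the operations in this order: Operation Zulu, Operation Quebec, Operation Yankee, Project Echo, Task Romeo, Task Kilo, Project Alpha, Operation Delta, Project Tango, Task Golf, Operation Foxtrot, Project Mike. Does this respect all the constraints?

In the proposed order, Task Golf appears before Operation Foxtrot.
That contradicts the constraint that Operation Foxtrot must precede Task Golf.

No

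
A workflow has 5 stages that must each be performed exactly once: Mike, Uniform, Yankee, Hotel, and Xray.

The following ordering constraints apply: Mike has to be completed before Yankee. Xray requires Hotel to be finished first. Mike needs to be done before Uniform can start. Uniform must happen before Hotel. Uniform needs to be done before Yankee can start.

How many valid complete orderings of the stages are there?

Only Mike has no prerequisites, so it must go first.
Counting all ways to extend the partial order to a total order gives 3.

3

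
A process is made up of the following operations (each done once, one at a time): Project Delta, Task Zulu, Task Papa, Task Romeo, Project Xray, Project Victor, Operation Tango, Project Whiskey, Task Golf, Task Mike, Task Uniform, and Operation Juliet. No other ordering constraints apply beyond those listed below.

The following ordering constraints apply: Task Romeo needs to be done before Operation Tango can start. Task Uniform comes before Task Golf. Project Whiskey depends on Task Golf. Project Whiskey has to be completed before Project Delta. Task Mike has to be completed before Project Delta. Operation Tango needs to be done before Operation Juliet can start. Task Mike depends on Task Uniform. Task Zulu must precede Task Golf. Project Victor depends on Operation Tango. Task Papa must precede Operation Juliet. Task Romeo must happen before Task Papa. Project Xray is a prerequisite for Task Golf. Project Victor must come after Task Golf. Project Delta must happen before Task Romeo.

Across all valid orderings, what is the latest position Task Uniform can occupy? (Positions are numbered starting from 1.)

Every operation that must follow Task Uniform has to come after it. Tracing all chains starting from Task Uniform, those operations are: Project Delta, Task Papa, Task Romeo, Project Victor, Operation Tango, Project Whiskey, Task Golf, Task Mike, Operation Juliet — 9 in total.
So at least 9 operations follow Task Uniform, putting Task Uniform no later than position 3. That position is achievable by scheduling everything else first.

3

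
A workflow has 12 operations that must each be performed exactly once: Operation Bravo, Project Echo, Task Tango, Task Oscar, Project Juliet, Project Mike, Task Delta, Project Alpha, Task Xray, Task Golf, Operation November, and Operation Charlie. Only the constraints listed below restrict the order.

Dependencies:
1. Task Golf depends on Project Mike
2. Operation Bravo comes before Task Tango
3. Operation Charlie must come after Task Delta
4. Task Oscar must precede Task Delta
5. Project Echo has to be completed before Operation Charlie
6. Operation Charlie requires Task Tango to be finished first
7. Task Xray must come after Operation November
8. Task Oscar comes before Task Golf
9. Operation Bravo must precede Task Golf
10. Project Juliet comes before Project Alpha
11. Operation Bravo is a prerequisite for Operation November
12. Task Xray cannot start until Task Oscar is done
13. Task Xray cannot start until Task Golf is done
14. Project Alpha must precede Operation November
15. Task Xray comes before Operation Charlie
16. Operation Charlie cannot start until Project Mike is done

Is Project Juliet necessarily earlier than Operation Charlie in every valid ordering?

Yes

Chaining the stated constraints: Project Juliet → Project Alpha → Operation November → Task Xray → Operation Charlie.
So Project Juliet must precede Operation Charlie in any valid ordering.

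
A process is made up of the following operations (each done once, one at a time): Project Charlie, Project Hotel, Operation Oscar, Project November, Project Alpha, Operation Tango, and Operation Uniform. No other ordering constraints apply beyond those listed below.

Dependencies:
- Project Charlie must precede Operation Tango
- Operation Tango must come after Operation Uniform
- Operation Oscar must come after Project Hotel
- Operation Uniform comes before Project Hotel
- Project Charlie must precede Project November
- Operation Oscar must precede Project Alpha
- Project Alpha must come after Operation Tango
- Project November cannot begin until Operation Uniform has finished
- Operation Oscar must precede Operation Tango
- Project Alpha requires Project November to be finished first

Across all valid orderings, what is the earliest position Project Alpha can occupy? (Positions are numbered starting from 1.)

7

The operations that are forced before Project Alpha, directly or transitively, are Project Charlie, Project Hotel, Operation Oscar, Project November, Operation Tango, Operation Uniform. That's 6 operations.
With 6 mandatory predecessors, the earliest Project Alpha can sit is position 6+1 = 7, and placing just those 6 first achieves it.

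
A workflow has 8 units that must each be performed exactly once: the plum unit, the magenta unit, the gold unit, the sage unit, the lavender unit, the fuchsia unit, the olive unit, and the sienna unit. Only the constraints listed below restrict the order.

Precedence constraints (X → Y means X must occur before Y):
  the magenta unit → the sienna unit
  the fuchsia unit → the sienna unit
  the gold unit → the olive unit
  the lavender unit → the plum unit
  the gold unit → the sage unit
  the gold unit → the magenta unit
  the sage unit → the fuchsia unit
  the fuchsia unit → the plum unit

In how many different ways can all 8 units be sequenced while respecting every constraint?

252

2 units have no prerequisites (the gold unit, the lavender unit), so any of them could come first.
Counting all ways to extend the partial order to a total order gives 252.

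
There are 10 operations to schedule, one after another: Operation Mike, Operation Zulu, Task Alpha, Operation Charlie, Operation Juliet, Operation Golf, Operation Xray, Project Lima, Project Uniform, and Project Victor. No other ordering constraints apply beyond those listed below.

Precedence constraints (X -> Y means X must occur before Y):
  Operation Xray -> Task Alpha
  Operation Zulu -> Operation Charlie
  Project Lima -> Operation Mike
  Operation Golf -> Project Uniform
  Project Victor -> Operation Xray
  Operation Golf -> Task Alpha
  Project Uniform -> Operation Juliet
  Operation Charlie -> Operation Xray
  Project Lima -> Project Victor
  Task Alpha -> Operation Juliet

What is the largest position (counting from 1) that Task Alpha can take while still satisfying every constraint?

9

Following the constraints forward from Task Alpha, its only required successor is Operation Juliet.
With 1 mandatory successor out of 10 operations total, the latest slot for Task Alpha is 10−1 = 9, and it's reachable by doing all non-successors before Task Alpha.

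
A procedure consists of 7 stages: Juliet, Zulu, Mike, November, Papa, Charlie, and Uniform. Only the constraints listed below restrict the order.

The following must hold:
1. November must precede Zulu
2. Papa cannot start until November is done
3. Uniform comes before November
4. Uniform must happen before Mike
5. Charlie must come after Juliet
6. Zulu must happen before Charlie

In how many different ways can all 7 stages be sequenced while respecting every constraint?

81

The stages with no prerequisites are Juliet, Uniform; any of them can be placed first.
Enumerating by repeatedly choosing an available stage (one whose prerequisites are all placed) gives 81 distinct complete orderings.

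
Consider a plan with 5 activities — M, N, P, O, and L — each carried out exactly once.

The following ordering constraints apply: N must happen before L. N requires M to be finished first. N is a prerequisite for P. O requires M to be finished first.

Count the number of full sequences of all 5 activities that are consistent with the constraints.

8

M is the only activity with nothing required before it, so every ordering starts there.
Counting all ways to extend the partial order to a total order gives 8.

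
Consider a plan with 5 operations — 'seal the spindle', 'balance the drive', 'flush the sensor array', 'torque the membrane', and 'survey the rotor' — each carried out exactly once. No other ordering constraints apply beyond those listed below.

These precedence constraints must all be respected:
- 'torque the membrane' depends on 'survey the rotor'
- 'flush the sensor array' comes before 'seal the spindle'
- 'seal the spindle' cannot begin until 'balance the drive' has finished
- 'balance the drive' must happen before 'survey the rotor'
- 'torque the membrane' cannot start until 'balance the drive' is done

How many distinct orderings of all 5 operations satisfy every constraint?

9

The operations with no prerequisites are 'balance the drive', 'flush the sensor array'; any of them can be placed first.
Counting all ways to extend the partial order to a total order gives 9.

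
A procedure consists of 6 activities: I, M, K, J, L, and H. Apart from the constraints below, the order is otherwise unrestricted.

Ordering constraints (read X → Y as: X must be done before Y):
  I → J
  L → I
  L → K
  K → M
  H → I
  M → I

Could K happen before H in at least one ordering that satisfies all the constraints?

No chain of constraints runs from H to K, so H is not required to come first.
So a valid ordering placing K earlier than H exists.

Yes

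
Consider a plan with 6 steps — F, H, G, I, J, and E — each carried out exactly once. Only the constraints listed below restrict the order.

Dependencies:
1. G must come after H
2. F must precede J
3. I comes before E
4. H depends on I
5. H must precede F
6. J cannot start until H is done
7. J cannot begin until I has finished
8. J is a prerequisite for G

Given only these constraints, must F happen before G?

Chaining the stated constraints: F → J → G.
So F must precede G in any valid ordering.

Yes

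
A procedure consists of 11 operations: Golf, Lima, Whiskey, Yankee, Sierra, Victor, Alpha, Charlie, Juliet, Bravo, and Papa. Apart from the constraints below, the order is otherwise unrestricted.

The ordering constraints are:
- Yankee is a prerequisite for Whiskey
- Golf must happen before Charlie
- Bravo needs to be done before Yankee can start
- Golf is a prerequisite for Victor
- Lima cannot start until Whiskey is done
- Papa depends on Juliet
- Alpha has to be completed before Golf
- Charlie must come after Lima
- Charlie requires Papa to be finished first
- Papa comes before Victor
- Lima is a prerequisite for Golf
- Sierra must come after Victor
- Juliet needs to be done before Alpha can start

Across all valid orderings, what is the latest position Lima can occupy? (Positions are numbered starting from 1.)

Following every chain forward from Lima, the operations that must come later are Golf, Sierra, Victor, Charlie — 4 of them.
So at least 4 operations follow Lima, putting Lima no later than position 7. That position is achievable by scheduling everything else first.

7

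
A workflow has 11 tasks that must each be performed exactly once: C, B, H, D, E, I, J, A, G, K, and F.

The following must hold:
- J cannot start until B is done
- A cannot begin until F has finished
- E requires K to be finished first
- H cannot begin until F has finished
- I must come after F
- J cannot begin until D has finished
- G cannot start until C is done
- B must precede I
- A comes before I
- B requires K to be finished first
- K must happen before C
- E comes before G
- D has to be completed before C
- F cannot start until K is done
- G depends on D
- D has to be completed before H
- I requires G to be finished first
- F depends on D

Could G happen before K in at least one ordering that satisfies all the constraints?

No

Following K → C → G, K must precede G in every valid ordering.
So no valid ordering can have G before K.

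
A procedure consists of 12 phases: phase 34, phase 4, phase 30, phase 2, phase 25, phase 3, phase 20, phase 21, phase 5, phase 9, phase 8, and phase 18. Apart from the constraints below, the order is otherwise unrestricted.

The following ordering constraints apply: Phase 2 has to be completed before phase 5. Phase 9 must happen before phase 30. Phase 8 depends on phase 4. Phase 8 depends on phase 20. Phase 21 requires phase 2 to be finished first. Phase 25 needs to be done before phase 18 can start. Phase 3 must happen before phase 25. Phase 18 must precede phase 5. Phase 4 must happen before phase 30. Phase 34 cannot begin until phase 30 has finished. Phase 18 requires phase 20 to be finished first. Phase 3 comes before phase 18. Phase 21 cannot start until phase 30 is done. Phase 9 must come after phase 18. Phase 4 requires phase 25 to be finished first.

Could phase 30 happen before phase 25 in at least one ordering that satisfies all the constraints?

There is a dependency chain phase 25 → phase 4 → phase 30, so phase 30 always comes after phase 25.
So no valid ordering can have phase 30 before phase 25.

No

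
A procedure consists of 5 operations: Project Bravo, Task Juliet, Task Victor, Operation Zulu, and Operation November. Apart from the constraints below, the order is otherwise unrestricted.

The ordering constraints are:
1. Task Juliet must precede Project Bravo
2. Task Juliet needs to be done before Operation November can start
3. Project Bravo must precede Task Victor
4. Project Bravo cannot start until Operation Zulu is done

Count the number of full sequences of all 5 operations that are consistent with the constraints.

The operations with no prerequisites are Task Juliet, Operation Zulu; any of them can be placed first.
Counting all ways to extend the partial order to a total order gives 7.

7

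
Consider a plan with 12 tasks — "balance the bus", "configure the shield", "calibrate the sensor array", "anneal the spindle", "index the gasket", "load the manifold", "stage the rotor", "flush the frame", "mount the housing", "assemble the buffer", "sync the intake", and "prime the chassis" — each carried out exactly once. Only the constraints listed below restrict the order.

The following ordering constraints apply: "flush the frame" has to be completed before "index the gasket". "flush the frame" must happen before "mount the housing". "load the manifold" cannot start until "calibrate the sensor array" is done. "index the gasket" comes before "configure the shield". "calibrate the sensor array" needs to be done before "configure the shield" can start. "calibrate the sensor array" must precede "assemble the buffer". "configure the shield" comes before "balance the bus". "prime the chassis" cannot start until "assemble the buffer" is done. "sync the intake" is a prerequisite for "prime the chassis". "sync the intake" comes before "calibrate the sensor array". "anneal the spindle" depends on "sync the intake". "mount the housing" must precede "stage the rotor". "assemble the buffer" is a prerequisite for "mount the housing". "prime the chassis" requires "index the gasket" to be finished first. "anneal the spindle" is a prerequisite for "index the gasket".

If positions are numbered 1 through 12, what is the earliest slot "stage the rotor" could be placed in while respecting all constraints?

6

The tasks that are forced before "stage the rotor", directly or transitively, are "calibrate the sensor array", "flush the frame", "mount the housing", "assemble the buffer", "sync the intake". That's 5 tasks.
With 5 mandatory predecessors, the earliest "stage the rotor" can sit is position 5+1 = 6, and placing just those 5 first achieves it.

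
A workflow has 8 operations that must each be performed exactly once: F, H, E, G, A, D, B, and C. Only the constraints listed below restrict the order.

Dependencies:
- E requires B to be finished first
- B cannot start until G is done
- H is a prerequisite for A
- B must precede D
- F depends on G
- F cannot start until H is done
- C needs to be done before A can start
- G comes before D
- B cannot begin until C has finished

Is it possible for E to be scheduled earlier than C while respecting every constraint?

No

There is a dependency chain C → B → E, so E always comes after C.
Hence E can never be scheduled before C.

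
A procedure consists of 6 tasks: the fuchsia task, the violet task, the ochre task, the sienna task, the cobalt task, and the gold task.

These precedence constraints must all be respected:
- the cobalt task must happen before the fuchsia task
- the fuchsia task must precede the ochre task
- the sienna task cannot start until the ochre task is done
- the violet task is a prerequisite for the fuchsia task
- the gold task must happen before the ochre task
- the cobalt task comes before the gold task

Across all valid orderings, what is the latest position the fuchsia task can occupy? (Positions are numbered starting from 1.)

The tasks that are forced after the fuchsia task, directly or by a chain of constraints, are the ochre task, the sienna task. That's 2 tasks.
With 2 mandatory successors out of 6 tasks total, the latest slot for the fuchsia task is 6−2 = 4, and it's reachable by doing all non-successors before the fuchsia task.

4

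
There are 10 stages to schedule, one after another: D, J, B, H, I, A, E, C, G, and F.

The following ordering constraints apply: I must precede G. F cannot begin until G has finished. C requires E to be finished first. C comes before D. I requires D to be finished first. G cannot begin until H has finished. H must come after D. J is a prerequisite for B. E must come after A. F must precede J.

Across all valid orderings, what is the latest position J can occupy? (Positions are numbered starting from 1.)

9

The only stage forced after J (directly or by a chain) is B.
With 1 mandatory successor out of 10 stages total, the latest slot for J is 10−1 = 9, and it's reachable by doing all non-successors before J.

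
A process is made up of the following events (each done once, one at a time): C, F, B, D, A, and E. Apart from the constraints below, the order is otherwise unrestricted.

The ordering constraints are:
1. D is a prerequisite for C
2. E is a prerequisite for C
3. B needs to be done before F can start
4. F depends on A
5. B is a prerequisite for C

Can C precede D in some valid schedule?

No

There is a dependency chain D → C, so C always comes after D.
So no valid ordering can have C before D.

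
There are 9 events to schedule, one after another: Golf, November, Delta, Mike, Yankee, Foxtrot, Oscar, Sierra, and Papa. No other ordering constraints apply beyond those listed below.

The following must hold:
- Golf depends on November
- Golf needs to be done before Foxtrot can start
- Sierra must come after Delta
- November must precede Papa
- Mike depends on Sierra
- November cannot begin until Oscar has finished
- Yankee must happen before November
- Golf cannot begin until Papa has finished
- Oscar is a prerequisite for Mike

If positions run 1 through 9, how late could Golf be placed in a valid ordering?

The only event forced after Golf (directly or by a chain) is Foxtrot.
With 1 mandatory successor out of 9 events total, the latest slot for Golf is 9−1 = 8, and it's reachable by doing all non-successors before Golf.

8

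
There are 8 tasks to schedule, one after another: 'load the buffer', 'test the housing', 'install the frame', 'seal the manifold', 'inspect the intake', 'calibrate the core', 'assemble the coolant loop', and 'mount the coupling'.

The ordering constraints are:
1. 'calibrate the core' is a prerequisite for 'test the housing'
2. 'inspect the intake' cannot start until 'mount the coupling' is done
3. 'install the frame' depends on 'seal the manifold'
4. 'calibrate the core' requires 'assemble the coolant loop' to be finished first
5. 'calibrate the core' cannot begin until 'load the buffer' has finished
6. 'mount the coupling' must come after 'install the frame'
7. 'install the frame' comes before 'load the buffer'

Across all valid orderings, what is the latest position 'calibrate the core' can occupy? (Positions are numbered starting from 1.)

The only task forced after 'calibrate the core' (directly or by a chain) is 'test the housing'.
So at least 1 task follows 'calibrate the core', putting 'calibrate the core' no later than position 7. That position is achievable by scheduling everything else first.

7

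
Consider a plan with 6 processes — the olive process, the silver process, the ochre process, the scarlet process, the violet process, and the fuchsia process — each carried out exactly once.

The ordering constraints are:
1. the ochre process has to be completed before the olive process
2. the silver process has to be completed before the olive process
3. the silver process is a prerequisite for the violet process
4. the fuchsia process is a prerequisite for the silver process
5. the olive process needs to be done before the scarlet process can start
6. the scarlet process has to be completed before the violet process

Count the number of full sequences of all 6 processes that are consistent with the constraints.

2 processes have no prerequisites (the ochre process, the fuchsia process), so any of them could come first.
Systematically extending each partial ordering one process at a time and counting, there are 3 complete orderings.

3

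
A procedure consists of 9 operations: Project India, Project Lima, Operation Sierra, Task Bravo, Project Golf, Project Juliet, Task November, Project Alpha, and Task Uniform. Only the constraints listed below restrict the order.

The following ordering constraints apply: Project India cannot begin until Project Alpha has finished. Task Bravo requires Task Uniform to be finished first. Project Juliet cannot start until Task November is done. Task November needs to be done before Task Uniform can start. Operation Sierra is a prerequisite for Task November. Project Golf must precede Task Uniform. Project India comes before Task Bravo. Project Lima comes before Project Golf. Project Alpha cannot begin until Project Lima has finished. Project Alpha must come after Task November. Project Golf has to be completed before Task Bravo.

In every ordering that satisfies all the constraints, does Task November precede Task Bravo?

Tracing the constraints gives a chain: Task November → Task Uniform → Task Bravo.
So Task November must precede Task Bravo in any valid ordering.

Yes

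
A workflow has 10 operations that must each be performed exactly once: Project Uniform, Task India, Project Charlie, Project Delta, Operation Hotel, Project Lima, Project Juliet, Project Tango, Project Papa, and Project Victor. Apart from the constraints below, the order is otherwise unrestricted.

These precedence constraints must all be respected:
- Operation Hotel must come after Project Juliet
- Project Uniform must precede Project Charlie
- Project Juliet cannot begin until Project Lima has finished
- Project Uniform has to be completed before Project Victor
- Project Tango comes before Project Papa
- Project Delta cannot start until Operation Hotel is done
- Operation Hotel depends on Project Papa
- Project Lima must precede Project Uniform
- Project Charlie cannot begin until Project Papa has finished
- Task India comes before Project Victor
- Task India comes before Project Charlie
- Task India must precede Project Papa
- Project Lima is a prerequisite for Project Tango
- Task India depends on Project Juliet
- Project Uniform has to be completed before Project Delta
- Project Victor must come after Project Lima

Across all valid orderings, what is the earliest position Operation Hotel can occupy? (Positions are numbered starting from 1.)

6

Working backwards through the constraints from Operation Hotel, its full set of required predecessors is Task India, Project Lima, Project Juliet, Project Tango, Project Papa — 5 of them.
So at minimum 5 operations come before Operation Hotel, putting Operation Hotel no earlier than position 6. That position is achievable by scheduling exactly those predecessors first.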